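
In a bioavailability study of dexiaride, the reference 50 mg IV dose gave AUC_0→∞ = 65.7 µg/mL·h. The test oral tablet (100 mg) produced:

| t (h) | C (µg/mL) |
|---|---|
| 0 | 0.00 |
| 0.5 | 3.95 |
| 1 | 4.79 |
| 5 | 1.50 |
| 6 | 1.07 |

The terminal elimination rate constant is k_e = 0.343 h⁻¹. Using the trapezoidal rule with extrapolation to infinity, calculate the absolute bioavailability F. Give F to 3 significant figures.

F = 0.153

Trapezoidal AUC_0→6 (oral tablet):
  [0→0.5]: (0.00+3.95)/2 × 0.5 = 0.9875
  [0.5→1]: (3.95+4.79)/2 × 0.5 = 2.185
  [1→5]: (4.79+1.50)/2 × 4 = 12.58
  [5→6]: (1.50+1.07)/2 × 1 = 1.285
  Sum = 17.0375 µg/mL·h
Tail: C_last/k_e = 1.07/0.343 = 3.120
AUC_0→∞ (oral tablet) = 17.0375 + 3.120 = 20.1575 µg/mL·h
F = (AUC_ev/D_ev)/(AUC_iv/D_iv) = (20.1575/100)/(65.7/50) = 0.201575/1.314 = 0.1534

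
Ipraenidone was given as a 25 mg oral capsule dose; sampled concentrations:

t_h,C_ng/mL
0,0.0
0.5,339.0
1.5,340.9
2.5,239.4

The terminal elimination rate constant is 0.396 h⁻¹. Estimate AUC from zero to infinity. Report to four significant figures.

Trapezoidal AUC_0→2.5:
  [0→0.5]: (0.0+339.0)/2 × 0.5 = 84.75
  [0.5→1.5]: (339.0+340.9)/2 × 1 = 339.95
  [1.5→2.5]: (340.9+239.4)/2 × 1 = 290.15
  Sum = 714.85 ng/mL·h
Extrapolated tail: C_last / k_e = 239.4 / 0.396 = 604.545
AUC_0→∞ = 714.85 + 604.545 = 1319.395 ng/mL·h

AUC = 1319 ng/mL·h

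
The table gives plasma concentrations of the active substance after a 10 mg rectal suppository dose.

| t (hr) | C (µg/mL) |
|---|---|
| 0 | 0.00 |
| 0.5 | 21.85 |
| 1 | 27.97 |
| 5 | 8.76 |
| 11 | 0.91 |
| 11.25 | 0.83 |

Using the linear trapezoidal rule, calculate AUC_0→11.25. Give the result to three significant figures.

AUC = 121 µg/mL·hr

Trapezoidal AUC_0→11.25:
  [0→0.5]: (0.00+21.85)/2 × 0.5 = 5.4625
  [0.5→1]: (21.85+27.97)/2 × 0.5 = 12.455
  [1→5]: (27.97+8.76)/2 × 4 = 73.46
  [5→11]: (8.76+0.91)/2 × 6 = 29.01
  [11→11.25]: (0.91+0.83)/2 × 0.25 = 0.2175
  Sum = 120.605 µg/mL·hr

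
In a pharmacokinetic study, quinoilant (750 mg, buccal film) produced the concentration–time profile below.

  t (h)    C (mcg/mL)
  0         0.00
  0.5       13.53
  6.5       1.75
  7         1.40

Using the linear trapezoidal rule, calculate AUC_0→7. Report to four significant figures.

AUC = 50.01 mcg/mL·h

Trapezoidal AUC_0→7:
  [0→0.5]: (0.00+13.53)/2 × 0.5 = 3.3825
  [0.5→6.5]: (13.53+1.75)/2 × 6 = 45.84
  [6.5→7]: (1.75+1.40)/2 × 0.5 = 0.7875
  Sum = 50.01 mcg/mL·h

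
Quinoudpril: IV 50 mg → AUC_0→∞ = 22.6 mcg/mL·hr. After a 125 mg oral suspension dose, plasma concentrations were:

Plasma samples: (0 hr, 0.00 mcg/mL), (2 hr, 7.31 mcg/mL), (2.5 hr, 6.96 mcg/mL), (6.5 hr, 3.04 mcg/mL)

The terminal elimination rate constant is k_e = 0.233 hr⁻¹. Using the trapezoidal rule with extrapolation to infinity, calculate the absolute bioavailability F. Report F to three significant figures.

F = 0.777

Trapezoidal AUC_0→6.5 (oral suspension):
  [0→2]: (0.00+7.31)/2 × 2 = 7.31
  [2→2.5]: (7.31+6.96)/2 × 0.5 = 3.5675
  [2.5→6.5]: (6.96+3.04)/2 × 4 = 20.0
  Sum = 30.8775 mcg/mL·hr
Tail: C_last/k_e = 3.04/0.233 = 13.047
AUC_0→∞ (oral suspension) = 30.8775 + 13.047 = 43.9245 mcg/mL·hr
F = (AUC_ev/D_ev)/(AUC_iv/D_iv) = (43.9245/125)/(22.6/50) = 0.351396/0.452 = 0.7774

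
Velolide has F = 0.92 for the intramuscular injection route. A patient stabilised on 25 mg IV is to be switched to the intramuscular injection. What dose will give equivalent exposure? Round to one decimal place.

D_intramuscular = 27.2 mg

For equal systemic exposure: F × D_ev = D_iv
D_ev = D_iv / F = 25 / 0.92 = 27.1739 mg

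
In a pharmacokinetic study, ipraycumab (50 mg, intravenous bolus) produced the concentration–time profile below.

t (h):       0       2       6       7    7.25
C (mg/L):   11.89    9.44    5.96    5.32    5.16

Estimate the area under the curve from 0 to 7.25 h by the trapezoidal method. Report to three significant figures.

AUC = 59.1 mg/L·h

Trapezoidal AUC_0→7.25:
  [0→2]: (11.89+9.44)/2 × 2 = 21.33
  [2→6]: (9.44+5.96)/2 × 4 = 30.8
  [6→7]: (5.96+5.32)/2 × 1 = 5.64
  [7→7.25]: (5.32+5.16)/2 × 0.25 = 1.31
  Sum = 59.08 mg/L·h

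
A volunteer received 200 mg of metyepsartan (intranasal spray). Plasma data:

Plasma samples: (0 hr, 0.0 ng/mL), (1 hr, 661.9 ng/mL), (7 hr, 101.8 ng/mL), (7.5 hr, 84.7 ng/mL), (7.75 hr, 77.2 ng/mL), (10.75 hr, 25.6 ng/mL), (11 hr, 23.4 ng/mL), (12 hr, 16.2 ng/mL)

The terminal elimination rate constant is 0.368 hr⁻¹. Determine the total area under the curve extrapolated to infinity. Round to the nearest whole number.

AUC = 2913 ng/mL·hr

Trapezoidal AUC_0→12:
  [0→1]: (0.0+661.9)/2 × 1 = 330.95
  [1→7]: (661.9+101.8)/2 × 6 = 2291.1
  [7→7.5]: (101.8+84.7)/2 × 0.5 = 46.625
  [7.5→7.75]: (84.7+77.2)/2 × 0.25 = 20.2375
  [7.75→10.75]: (77.2+25.6)/2 × 3 = 154.2
  [10.75→11]: (25.6+23.4)/2 × 0.25 = 6.125
  [11→12]: (23.4+16.2)/2 × 1 = 19.8
  Sum = 2869.0375 ng/mL·hr
Extrapolated tail: C_last / k_e = 16.2 / 0.368 = 44.022
AUC_0→∞ = 2869.0375 + 44.022 = 2913.0595 ng/mL·hr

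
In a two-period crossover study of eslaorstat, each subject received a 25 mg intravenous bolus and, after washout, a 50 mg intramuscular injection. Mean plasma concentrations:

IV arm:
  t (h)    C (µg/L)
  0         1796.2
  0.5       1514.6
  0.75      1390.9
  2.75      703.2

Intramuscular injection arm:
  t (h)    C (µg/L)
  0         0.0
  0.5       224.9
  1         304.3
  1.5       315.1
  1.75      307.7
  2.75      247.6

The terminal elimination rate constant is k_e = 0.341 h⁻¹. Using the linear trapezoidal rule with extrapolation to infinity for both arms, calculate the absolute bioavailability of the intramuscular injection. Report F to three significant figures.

F = 0.133

Trapezoidal AUC_0→2.75 (IV):
  [0→0.5]: (1796.2+1514.6)/2 × 0.5 = 827.7
  [0.5→0.75]: (1514.6+1390.9)/2 × 0.25 = 363.1875
  [0.75→2.75]: (1390.9+703.2)/2 × 2 = 2094.1
  Sum = 3284.9875 µg/L·h
IV tail: 703.2/0.341 = 2062.170; AUC_iv,0→∞ = 3284.9875 + 2062.170 = 5347.1575 µg/L·h
Trapezoidal AUC_0→2.75 (intramuscular injection):
  [0→0.5]: (0.0+224.9)/2 × 0.5 = 56.225
  [0.5→1]: (224.9+304.3)/2 × 0.5 = 132.3
  [1→1.5]: (304.3+315.1)/2 × 0.5 = 154.85
  [1.5→1.75]: (315.1+307.7)/2 × 0.25 = 77.85
  [1.75→2.75]: (307.7+247.6)/2 × 1 = 277.65
  Sum = 698.875 µg/L·h
intramuscular injection tail: 247.6/0.341 = 726.100; AUC_ev,0→∞ = 698.875 + 726.100 = 1424.975 µg/L·h
F = (AUC_ev/D_ev)/(AUC_iv/D_iv) = (1424.975/50)/(5347.1575/25) = 28.4995/213.8863 = 0.1332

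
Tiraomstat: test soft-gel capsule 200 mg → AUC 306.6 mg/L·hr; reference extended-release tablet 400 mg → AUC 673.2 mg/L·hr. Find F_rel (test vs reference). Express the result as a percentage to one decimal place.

F_rel = 91.1%

F_rel = (AUC_test/D_test) / (AUC_ref/D_ref)
      = (306.6/200) / (673.2/400)
      = 1.533 / 1.683 = 0.9109 = 91.09%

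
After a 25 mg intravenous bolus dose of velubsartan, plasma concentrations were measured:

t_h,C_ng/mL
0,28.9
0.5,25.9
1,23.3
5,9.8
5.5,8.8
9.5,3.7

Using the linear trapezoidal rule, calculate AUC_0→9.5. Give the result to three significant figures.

Trapezoidal AUC_0→9.5:
  [0→0.5]: (28.9+25.9)/2 × 0.5 = 13.7
  [0.5→1]: (25.9+23.3)/2 × 0.5 = 12.3
  [1→5]: (23.3+9.8)/2 × 4 = 66.2
  [5→5.5]: (9.8+8.8)/2 × 0.5 = 4.65
  [5.5→9.5]: (8.8+3.7)/2 × 4 = 25.0
  Sum = 121.85 ng/mL·h

AUC = 122 ng/mL·h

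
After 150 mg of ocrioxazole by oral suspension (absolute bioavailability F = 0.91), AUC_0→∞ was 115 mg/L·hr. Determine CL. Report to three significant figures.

CL = F × Dose / AUC_0→∞
   = 0.91 × 150 / 115 = 1.18696 L/hr

CL = 1.19 L/hr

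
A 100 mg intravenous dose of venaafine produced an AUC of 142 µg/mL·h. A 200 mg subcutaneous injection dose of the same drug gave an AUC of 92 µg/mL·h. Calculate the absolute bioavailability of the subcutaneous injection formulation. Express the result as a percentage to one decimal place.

F = (AUC_ev / D_ev) / (AUC_iv / D_iv)
  = (92/200) / (142/100)
  = 0.46 / 1.42 = 0.3239
  = 32.39%

F = 32.4%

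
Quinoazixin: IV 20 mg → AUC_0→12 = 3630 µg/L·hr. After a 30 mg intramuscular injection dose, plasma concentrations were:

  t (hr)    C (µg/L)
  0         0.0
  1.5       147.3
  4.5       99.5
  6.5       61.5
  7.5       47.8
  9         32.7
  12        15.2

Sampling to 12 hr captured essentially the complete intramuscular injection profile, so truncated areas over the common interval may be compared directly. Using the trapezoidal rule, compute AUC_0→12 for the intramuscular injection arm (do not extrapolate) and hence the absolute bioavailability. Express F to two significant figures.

Trapezoidal AUC_0→12 (intramuscular injection):
  [0→1.5]: (0.0+147.3)/2 × 1.5 = 110.475
  [1.5→4.5]: (147.3+99.5)/2 × 3 = 370.2
  [4.5→6.5]: (99.5+61.5)/2 × 2 = 161.0
  [6.5→7.5]: (61.5+47.8)/2 × 1 = 54.65
  [7.5→9]: (47.8+32.7)/2 × 1.5 = 60.375
  [9→12]: (32.7+15.2)/2 × 3 = 71.85
  Sum = 828.55 µg/L·hr
F = (AUC_ev/D_ev)/(AUC_iv/D_iv) = (828.55/30)/(3630/20) = 27.6183/181.5 = 0.1522

F = 0.15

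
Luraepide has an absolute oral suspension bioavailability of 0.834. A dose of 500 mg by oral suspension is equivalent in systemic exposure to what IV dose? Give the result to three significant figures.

D_iv = 417 mg

Systemic exposure from an extravascular dose = F × D_ev, so the equivalent IV dose is F × D_ev.
D_iv = F × D_ev = 0.834 × 500 = 417 mg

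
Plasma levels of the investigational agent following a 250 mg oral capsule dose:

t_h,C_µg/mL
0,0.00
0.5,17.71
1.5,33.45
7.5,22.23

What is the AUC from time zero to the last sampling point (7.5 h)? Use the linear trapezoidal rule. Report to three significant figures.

Trapezoidal AUC_0→7.5:
  [0→0.5]: (0.00+17.71)/2 × 0.5 = 4.4275
  [0.5→1.5]: (17.71+33.45)/2 × 1 = 25.58
  [1.5→7.5]: (33.45+22.23)/2 × 6 = 167.04
  Sum = 197.0475 µg/mL·h

AUC = 197 µg/mL·h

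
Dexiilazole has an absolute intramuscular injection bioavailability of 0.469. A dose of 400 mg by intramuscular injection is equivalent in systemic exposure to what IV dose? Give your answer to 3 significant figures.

Systemic exposure from an extravascular dose = F × D_ev, so the equivalent IV dose is F × D_ev.
D_iv = F × D_ev = 0.469 × 400 = 187.6 mg

D_iv = 188 mg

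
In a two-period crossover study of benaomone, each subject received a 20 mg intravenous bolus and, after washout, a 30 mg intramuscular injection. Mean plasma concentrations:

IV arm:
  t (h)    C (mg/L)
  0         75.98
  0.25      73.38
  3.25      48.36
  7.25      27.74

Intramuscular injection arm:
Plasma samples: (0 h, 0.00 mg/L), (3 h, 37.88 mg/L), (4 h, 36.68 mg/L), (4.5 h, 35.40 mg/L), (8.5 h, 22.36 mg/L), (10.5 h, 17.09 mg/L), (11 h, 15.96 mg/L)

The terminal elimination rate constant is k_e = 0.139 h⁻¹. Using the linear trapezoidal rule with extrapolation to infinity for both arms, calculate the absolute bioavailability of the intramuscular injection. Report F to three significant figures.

Trapezoidal AUC_0→7.25 (IV):
  [0→0.25]: (75.98+73.38)/2 × 0.25 = 18.67
  [0.25→3.25]: (73.38+48.36)/2 × 3 = 182.61
  [3.25→7.25]: (48.36+27.74)/2 × 4 = 152.2
  Sum = 353.48 mg/L·h
IV tail: 27.74/0.139 = 199.568; AUC_iv,0→∞ = 353.48 + 199.568 = 553.048 mg/L·h
Trapezoidal AUC_0→11 (intramuscular injection):
  [0→3]: (0.00+37.88)/2 × 3 = 56.82
  [3→4]: (37.88+36.68)/2 × 1 = 37.28
  [4→4.5]: (36.68+35.40)/2 × 0.5 = 18.02
  [4.5→8.5]: (35.40+22.36)/2 × 4 = 115.52
  [8.5→10.5]: (22.36+17.09)/2 × 2 = 39.45
  [10.5→11]: (17.09+15.96)/2 × 0.5 = 8.2625
  Sum = 275.3525 mg/L·h
intramuscular injection tail: 15.96/0.139 = 114.820; AUC_ev,0→∞ = 275.3525 + 114.820 = 390.1725 mg/L·h
F = (AUC_ev/D_ev)/(AUC_iv/D_iv) = (390.1725/30)/(553.048/20) = 13.00575/27.6524 = 0.4703

F = 0.470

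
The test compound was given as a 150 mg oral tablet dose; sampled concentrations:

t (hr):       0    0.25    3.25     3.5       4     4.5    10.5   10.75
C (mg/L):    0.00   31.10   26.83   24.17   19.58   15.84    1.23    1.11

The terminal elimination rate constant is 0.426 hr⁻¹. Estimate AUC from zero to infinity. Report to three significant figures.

Trapezoidal AUC_0→10.75:
  [0→0.25]: (0.00+31.10)/2 × 0.25 = 3.8875
  [0.25→3.25]: (31.10+26.83)/2 × 3 = 86.895
  [3.25→3.5]: (26.83+24.17)/2 × 0.25 = 6.375
  [3.5→4]: (24.17+19.58)/2 × 0.5 = 10.9375
  [4→4.5]: (19.58+15.84)/2 × 0.5 = 8.855
  [4.5→10.5]: (15.84+1.23)/2 × 6 = 51.21
  [10.5→10.75]: (1.23+1.11)/2 × 0.25 = 0.2925
  Sum = 168.4525 mg/L·hr
Extrapolated tail: C_last / k_e = 1.11 / 0.426 = 2.606
AUC_0→∞ = 168.4525 + 2.606 = 171.0585 mg/L·hr

AUC = 171 mg/L·hr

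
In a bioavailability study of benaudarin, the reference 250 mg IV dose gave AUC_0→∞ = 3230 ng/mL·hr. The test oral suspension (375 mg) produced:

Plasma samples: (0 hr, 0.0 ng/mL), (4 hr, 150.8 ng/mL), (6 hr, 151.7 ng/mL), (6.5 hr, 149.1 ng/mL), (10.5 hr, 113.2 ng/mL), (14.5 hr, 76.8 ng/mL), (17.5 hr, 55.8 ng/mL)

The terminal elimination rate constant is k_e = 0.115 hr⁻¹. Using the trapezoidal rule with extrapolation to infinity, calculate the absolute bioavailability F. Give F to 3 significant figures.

Trapezoidal AUC_0→17.5 (oral suspension):
  [0→4]: (0.0+150.8)/2 × 4 = 301.6
  [4→6]: (150.8+151.7)/2 × 2 = 302.5
  [6→6.5]: (151.7+149.1)/2 × 0.5 = 75.2
  [6.5→10.5]: (149.1+113.2)/2 × 4 = 524.6
  [10.5→14.5]: (113.2+76.8)/2 × 4 = 380.0
  [14.5→17.5]: (76.8+55.8)/2 × 3 = 198.9
  Sum = 1782.8 ng/mL·hr
Tail: C_last/k_e = 55.8/0.115 = 485.217
AUC_0→∞ (oral suspension) = 1782.8 + 485.217 = 2268.017 ng/mL·hr
F = (AUC_ev/D_ev)/(AUC_iv/D_iv) = (2268.017/375)/(3230/250) = 6.04805/12.92 = 0.4681

F = 0.468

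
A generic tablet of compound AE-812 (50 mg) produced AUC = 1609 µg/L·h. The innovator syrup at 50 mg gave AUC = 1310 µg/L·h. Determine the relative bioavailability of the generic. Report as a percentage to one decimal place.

F_rel = (AUC_test/D_test) / (AUC_ref/D_ref)
      = (1609/50) / (1310/50)
      = 32.18 / 26.2 = 1.2282 = 122.82%

F_rel = 122.8%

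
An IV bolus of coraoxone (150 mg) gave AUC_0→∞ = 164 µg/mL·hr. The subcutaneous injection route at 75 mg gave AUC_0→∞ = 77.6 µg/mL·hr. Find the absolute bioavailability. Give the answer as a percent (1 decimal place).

F = 94.6%

F = (AUC_ev / D_ev) / (AUC_iv / D_iv)
  = (77.6/75) / (164/150)
  = 1.03467 / 1.09333 = 0.9463
  = 94.63%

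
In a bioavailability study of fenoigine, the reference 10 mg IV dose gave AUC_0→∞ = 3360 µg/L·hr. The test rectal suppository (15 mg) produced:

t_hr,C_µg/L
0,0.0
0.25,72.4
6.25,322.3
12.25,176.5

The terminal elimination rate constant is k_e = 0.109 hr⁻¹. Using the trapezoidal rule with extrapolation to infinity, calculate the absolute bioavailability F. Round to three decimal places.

F = 0.855

Trapezoidal AUC_0→12.25 (rectal suppository):
  [0→0.25]: (0.0+72.4)/2 × 0.25 = 9.05
  [0.25→6.25]: (72.4+322.3)/2 × 6 = 1184.1
  [6.25→12.25]: (322.3+176.5)/2 × 6 = 1496.4
  Sum = 2689.55 µg/L·hr
Tail: C_last/k_e = 176.5/0.109 = 1619.266
AUC_0→∞ (rectal suppository) = 2689.55 + 1619.266 = 4308.816 µg/L·hr
F = (AUC_ev/D_ev)/(AUC_iv/D_iv) = (4308.816/15)/(3360/10) = 287.2544/336 = 0.8549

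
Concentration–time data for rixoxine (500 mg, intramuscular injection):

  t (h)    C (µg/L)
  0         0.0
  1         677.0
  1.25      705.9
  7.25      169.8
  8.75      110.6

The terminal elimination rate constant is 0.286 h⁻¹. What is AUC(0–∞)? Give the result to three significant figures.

Trapezoidal AUC_0→8.75:
  [0→1]: (0.0+677.0)/2 × 1 = 338.5
  [1→1.25]: (677.0+705.9)/2 × 0.25 = 172.8625
  [1.25→7.25]: (705.9+169.8)/2 × 6 = 2627.1
  [7.25→8.75]: (169.8+110.6)/2 × 1.5 = 210.3
  Sum = 3348.7625 µg/L·h
Extrapolated tail: C_last / k_e = 110.6 / 0.286 = 386.713
AUC_0→∞ = 3348.7625 + 386.713 = 3735.4755 µg/L·h

AUC = 3740 µg/L·h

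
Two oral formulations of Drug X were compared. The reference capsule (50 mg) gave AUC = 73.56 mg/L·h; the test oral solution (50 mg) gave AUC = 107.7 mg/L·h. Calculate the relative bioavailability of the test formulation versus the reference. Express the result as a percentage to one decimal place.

F_rel = 146.4%

F_rel = (AUC_test/D_test) / (AUC_ref/D_ref)
      = (107.7/50) / (73.56/50)
      = 2.154 / 1.4712 = 1.4641 = 146.41%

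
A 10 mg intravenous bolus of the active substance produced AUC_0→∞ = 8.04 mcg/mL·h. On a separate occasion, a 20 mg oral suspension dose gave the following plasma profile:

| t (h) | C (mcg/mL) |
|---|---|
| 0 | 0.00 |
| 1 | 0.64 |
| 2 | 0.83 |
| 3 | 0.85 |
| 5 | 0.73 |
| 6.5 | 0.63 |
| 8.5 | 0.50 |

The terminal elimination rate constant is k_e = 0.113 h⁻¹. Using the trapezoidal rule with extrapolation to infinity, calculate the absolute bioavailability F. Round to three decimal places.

Trapezoidal AUC_0→8.5 (oral suspension):
  [0→1]: (0.00+0.64)/2 × 1 = 0.32
  [1→2]: (0.64+0.83)/2 × 1 = 0.735
  [2→3]: (0.83+0.85)/2 × 1 = 0.84
  [3→5]: (0.85+0.73)/2 × 2 = 1.58
  [5→6.5]: (0.73+0.63)/2 × 1.5 = 1.02
  [6.5→8.5]: (0.63+0.50)/2 × 2 = 1.13
  Sum = 5.625 mcg/mL·h
Tail: C_last/k_e = 0.50/0.113 = 4.425
AUC_0→∞ (oral suspension) = 5.625 + 4.425 = 10.05 mcg/mL·h
F = (AUC_ev/D_ev)/(AUC_iv/D_iv) = (10.05/20)/(8.04/10) = 0.5025/0.804 = 0.6250

F = 0.625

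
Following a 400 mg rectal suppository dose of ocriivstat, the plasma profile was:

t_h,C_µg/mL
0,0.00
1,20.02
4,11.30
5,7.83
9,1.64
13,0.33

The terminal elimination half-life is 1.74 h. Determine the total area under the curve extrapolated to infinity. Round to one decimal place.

Trapezoidal AUC_0→13:
  [0→1]: (0.00+20.02)/2 × 1 = 10.01
  [1→4]: (20.02+11.30)/2 × 3 = 46.98
  [4→5]: (11.30+7.83)/2 × 1 = 9.565
  [5→9]: (7.83+1.64)/2 × 4 = 18.94
  [9→13]: (1.64+0.33)/2 × 4 = 3.94
  Sum = 89.435 µg/mL·h
k_e = ln2 / t½ = 0.693147 / 1.74 = 0.3984 h^-1
Extrapolated tail: C_last / k_e = 0.33 / 0.3984 = 0.828
AUC_0→∞ = 89.435 + 0.828 = 90.263 µg/mL·h

AUC = 90.3 µg/mL·h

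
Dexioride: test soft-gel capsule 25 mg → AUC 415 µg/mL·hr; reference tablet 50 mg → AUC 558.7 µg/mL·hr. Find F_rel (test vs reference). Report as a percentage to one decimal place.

F_rel = 148.6%

F_rel = (AUC_test/D_test) / (AUC_ref/D_ref)
      = (415/25) / (558.7/50)
      = 16.6 / 11.174 = 1.4856 = 148.56%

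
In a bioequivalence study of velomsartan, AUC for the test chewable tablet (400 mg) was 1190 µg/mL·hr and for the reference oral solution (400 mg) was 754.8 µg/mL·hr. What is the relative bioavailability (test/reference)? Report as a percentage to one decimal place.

F_rel = (AUC_test/D_test) / (AUC_ref/D_ref)
      = (1190/400) / (754.8/400)
      = 2.975 / 1.887 = 1.5766 = 157.66%

F_rel = 157.7%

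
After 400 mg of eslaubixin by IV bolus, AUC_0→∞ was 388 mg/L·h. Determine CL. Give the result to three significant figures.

CL = 1.03 L/h

CL = Dose_iv / AUC_0→∞
   = 400 / 388 = 1.03093 L/h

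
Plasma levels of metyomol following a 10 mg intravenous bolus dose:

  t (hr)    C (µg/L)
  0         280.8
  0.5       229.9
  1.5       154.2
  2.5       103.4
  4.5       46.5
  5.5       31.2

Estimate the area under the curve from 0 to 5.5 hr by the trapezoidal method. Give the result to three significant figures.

AUC = 637 µg/L·hr

Trapezoidal AUC_0→5.5:
  [0→0.5]: (280.8+229.9)/2 × 0.5 = 127.675
  [0.5→1.5]: (229.9+154.2)/2 × 1 = 192.05
  [1.5→2.5]: (154.2+103.4)/2 × 1 = 128.8
  [2.5→4.5]: (103.4+46.5)/2 × 2 = 149.9
  [4.5→5.5]: (46.5+31.2)/2 × 1 = 38.85
  Sum = 637.275 µg/L·hr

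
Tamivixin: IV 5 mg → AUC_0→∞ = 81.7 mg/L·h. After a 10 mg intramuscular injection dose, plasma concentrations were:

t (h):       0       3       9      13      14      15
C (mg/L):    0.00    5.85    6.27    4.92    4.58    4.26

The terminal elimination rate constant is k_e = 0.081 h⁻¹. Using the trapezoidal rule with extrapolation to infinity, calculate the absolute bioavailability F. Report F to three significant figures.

Trapezoidal AUC_0→15 (intramuscular injection):
  [0→3]: (0.00+5.85)/2 × 3 = 8.775
  [3→9]: (5.85+6.27)/2 × 6 = 36.36
  [9→13]: (6.27+4.92)/2 × 4 = 22.38
  [13→14]: (4.92+4.58)/2 × 1 = 4.75
  [14→15]: (4.58+4.26)/2 × 1 = 4.42
  Sum = 76.685 mg/L·h
Tail: C_last/k_e = 4.26/0.081 = 52.593
AUC_0→∞ (intramuscular injection) = 76.685 + 52.593 = 129.278 mg/L·h
F = (AUC_ev/D_ev)/(AUC_iv/D_iv) = (129.278/10)/(81.7/5) = 12.9278/16.34 = 0.7912

F = 0.791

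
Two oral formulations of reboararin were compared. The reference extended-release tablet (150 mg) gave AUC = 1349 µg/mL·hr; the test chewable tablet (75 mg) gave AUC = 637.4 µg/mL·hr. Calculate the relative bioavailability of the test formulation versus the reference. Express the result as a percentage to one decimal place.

F_rel = (AUC_test/D_test) / (AUC_ref/D_ref)
      = (637.4/75) / (1349/150)
      = 8.49867 / 8.99333 = 0.9450 = 94.50%

F_rel = 94.5%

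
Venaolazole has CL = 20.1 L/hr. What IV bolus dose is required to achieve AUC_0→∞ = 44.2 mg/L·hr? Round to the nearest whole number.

Dose = 888 mg

Dose_iv = CL × AUC_0→∞
     = 20.1 × 44.2 = 888.42 mg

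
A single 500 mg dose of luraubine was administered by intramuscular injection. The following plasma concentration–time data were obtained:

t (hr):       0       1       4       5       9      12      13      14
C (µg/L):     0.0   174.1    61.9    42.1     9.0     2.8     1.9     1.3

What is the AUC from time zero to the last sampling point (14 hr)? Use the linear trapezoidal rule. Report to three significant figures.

Trapezoidal AUC_0→14:
  [0→1]: (0.0+174.1)/2 × 1 = 87.05
  [1→4]: (174.1+61.9)/2 × 3 = 354.0
  [4→5]: (61.9+42.1)/2 × 1 = 52.0
  [5→9]: (42.1+9.0)/2 × 4 = 102.2
  [9→12]: (9.0+2.8)/2 × 3 = 17.7
  [12→13]: (2.8+1.9)/2 × 1 = 2.35
  [13→14]: (1.9+1.3)/2 × 1 = 1.6
  Sum = 616.9 µg/L·hr

AUC = 617 µg/L·hr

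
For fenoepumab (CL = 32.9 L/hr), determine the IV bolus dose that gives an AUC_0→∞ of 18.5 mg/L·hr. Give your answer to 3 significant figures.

Dose = 609 mg

Dose_iv = CL × AUC_0→∞
     = 32.9 × 18.5 = 608.65 mg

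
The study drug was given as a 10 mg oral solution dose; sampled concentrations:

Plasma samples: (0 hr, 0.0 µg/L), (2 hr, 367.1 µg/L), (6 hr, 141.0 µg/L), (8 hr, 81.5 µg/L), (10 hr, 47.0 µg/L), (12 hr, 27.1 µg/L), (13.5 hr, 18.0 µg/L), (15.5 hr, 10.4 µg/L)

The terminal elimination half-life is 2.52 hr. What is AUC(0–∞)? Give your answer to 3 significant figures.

AUC = 1910 µg/L·hr

Trapezoidal AUC_0→15.5:
  [0→2]: (0.0+367.1)/2 × 2 = 367.1
  [2→6]: (367.1+141.0)/2 × 4 = 1016.2
  [6→8]: (141.0+81.5)/2 × 2 = 222.5
  [8→10]: (81.5+47.0)/2 × 2 = 128.5
  [10→12]: (47.0+27.1)/2 × 2 = 74.1
  [12→13.5]: (27.1+18.0)/2 × 1.5 = 33.825
  [13.5→15.5]: (18.0+10.4)/2 × 2 = 28.4
  Sum = 1870.625 µg/L·hr
k_e = ln2 / t½ = 0.693147 / 2.52 = 0.2751 hr^-1
Extrapolated tail: C_last / k_e = 10.4 / 0.2751 = 37.804
AUC_0→∞ = 1870.625 + 37.804 = 1908.429 µg/L·hr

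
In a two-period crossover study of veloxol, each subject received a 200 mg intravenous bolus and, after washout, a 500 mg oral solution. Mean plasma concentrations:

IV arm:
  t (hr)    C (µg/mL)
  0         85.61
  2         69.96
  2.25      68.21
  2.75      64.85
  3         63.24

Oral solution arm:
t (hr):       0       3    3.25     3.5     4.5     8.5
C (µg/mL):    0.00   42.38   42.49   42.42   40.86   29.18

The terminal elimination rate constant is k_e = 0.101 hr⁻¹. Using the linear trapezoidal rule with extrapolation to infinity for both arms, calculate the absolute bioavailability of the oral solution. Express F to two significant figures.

F = 0.26

Trapezoidal AUC_0→3 (IV):
  [0→2]: (85.61+69.96)/2 × 2 = 155.57
  [2→2.25]: (69.96+68.21)/2 × 0.25 = 17.27125
  [2.25→2.75]: (68.21+64.85)/2 × 0.5 = 33.265
  [2.75→3]: (64.85+63.24)/2 × 0.25 = 16.01125
  Sum = 222.1175 µg/mL·hr
IV tail: 63.24/0.101 = 626.139; AUC_iv,0→∞ = 222.1175 + 626.139 = 848.2565 µg/mL·hr
Trapezoidal AUC_0→8.5 (oral solution):
  [0→3]: (0.00+42.38)/2 × 3 = 63.57
  [3→3.25]: (42.38+42.49)/2 × 0.25 = 10.60875
  [3.25→3.5]: (42.49+42.42)/2 × 0.25 = 10.61375
  [3.5→4.5]: (42.42+40.86)/2 × 1 = 41.64
  [4.5→8.5]: (40.86+29.18)/2 × 4 = 140.08
  Sum = 266.5125 µg/mL·hr
oral solution tail: 29.18/0.101 = 288.911; AUC_ev,0→∞ = 266.5125 + 288.911 = 555.4235 µg/mL·hr
F = (AUC_ev/D_ev)/(AUC_iv/D_iv) = (555.4235/500)/(848.2565/200) = 1.110847/4.2412825 = 0.2619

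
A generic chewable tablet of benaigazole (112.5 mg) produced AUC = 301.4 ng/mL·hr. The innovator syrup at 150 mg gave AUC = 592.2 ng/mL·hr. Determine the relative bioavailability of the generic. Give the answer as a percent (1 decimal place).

F_rel = 67.9%

F_rel = (AUC_test/D_test) / (AUC_ref/D_ref)
      = (301.4/112.5) / (592.2/150)
      = 2.67911 / 3.948 = 0.6786 = 67.86%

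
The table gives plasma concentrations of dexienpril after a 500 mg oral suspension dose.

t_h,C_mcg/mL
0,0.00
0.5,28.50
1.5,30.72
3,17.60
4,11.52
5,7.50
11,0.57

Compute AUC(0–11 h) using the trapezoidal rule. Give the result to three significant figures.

AUC = 121 mcg/mL·h

Trapezoidal AUC_0→11:
  [0→0.5]: (0.00+28.50)/2 × 0.5 = 7.125
  [0.5→1.5]: (28.50+30.72)/2 × 1 = 29.61
  [1.5→3]: (30.72+17.60)/2 × 1.5 = 36.24
  [3→4]: (17.60+11.52)/2 × 1 = 14.56
  [4→5]: (11.52+7.50)/2 × 1 = 9.51
  [5→11]: (7.50+0.57)/2 × 6 = 24.21
  Sum = 121.255 mcg/mL·h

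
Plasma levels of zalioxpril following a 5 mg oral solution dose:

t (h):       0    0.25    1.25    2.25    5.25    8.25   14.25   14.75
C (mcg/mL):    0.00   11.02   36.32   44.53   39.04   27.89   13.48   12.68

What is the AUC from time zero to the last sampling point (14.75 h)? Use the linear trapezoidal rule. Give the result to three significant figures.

Trapezoidal AUC_0→14.75:
  [0→0.25]: (0.00+11.02)/2 × 0.25 = 1.3775
  [0.25→1.25]: (11.02+36.32)/2 × 1 = 23.67
  [1.25→2.25]: (36.32+44.53)/2 × 1 = 40.425
  [2.25→5.25]: (44.53+39.04)/2 × 3 = 125.355
  [5.25→8.25]: (39.04+27.89)/2 × 3 = 100.395
  [8.25→14.25]: (27.89+13.48)/2 × 6 = 124.11
  [14.25→14.75]: (13.48+12.68)/2 × 0.5 = 6.54
  Sum = 421.8725 mcg/mL·h

AUC = 422 mcg/mL·h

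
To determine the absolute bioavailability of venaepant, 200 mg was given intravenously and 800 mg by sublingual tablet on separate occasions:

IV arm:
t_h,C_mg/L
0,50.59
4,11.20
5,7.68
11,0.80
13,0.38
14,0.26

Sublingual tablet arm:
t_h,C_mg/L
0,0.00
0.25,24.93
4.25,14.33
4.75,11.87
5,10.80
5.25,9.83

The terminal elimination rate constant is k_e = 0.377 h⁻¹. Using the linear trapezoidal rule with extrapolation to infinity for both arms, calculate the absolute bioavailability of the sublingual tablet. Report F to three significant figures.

F = 0.186

Trapezoidal AUC_0→14 (IV):
  [0→4]: (50.59+11.20)/2 × 4 = 123.58
  [4→5]: (11.20+7.68)/2 × 1 = 9.44
  [5→11]: (7.68+0.80)/2 × 6 = 25.44
  [11→13]: (0.80+0.38)/2 × 2 = 1.18
  [13→14]: (0.38+0.26)/2 × 1 = 0.32
  Sum = 159.96 mg/L·h
IV tail: 0.26/0.377 = 0.690; AUC_iv,0→∞ = 159.96 + 0.690 = 160.65 mg/L·h
Trapezoidal AUC_0→5.25 (sublingual tablet):
  [0→0.25]: (0.00+24.93)/2 × 0.25 = 3.11625
  [0.25→4.25]: (24.93+14.33)/2 × 4 = 78.52
  [4.25→4.75]: (14.33+11.87)/2 × 0.5 = 6.55
  [4.75→5]: (11.87+10.80)/2 × 0.25 = 2.83375
  [5→5.25]: (10.80+9.83)/2 × 0.25 = 2.57875
  Sum = 93.59875 mg/L·h
sublingual tablet tail: 9.83/0.377 = 26.074; AUC_ev,0→∞ = 93.59875 + 26.074 = 119.67275 mg/L·h
F = (AUC_ev/D_ev)/(AUC_iv/D_iv) = (119.67275/800)/(160.65/200) = 0.149591/0.80325 = 0.1862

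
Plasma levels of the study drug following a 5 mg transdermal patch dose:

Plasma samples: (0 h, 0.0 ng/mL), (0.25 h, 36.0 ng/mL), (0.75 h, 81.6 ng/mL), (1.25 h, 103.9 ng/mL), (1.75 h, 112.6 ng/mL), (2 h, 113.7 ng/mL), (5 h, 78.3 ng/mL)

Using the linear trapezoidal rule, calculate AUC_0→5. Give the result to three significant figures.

AUC = 451 ng/mL·h

Trapezoidal AUC_0→5:
  [0→0.25]: (0.0+36.0)/2 × 0.25 = 4.5
  [0.25→0.75]: (36.0+81.6)/2 × 0.5 = 29.4
  [0.75→1.25]: (81.6+103.9)/2 × 0.5 = 46.375
  [1.25→1.75]: (103.9+112.6)/2 × 0.5 = 54.125
  [1.75→2]: (112.6+113.7)/2 × 0.25 = 28.2875
  [2→5]: (113.7+78.3)/2 × 3 = 288.0
  Sum = 450.6875 ng/mL·h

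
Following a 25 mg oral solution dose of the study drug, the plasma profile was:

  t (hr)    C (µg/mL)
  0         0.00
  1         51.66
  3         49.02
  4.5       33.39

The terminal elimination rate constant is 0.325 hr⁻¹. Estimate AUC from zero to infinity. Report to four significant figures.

Trapezoidal AUC_0→4.5:
  [0→1]: (0.00+51.66)/2 × 1 = 25.83
  [1→3]: (51.66+49.02)/2 × 2 = 100.68
  [3→4.5]: (49.02+33.39)/2 × 1.5 = 61.8075
  Sum = 188.3175 µg/mL·hr
Extrapolated tail: C_last / k_e = 33.39 / 0.325 = 102.738
AUC_0→∞ = 188.3175 + 102.738 = 291.0555 µg/mL·hr

AUC = 291.1 µg/mL·hr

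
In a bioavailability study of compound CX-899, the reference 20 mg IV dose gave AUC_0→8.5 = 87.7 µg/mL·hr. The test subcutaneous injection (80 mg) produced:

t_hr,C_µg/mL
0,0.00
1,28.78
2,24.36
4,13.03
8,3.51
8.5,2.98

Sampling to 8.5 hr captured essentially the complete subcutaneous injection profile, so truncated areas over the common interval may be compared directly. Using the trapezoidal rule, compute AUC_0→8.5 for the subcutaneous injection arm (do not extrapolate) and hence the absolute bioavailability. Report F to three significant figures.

F = 0.322

Trapezoidal AUC_0→8.5 (subcutaneous injection):
  [0→1]: (0.00+28.78)/2 × 1 = 14.39
  [1→2]: (28.78+24.36)/2 × 1 = 26.57
  [2→4]: (24.36+13.03)/2 × 2 = 37.39
  [4→8]: (13.03+3.51)/2 × 4 = 33.08
  [8→8.5]: (3.51+2.98)/2 × 0.5 = 1.6225
  Sum = 113.0525 µg/mL·hr
F = (AUC_ev/D_ev)/(AUC_iv/D_iv) = (113.0525/80)/(87.7/20) = 1.41316/4.385 = 0.3223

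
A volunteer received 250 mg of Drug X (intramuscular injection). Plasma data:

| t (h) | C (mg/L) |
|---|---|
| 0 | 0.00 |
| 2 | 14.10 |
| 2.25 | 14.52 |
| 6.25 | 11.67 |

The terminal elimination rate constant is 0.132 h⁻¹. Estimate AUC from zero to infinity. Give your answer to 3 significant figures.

Trapezoidal AUC_0→6.25:
  [0→2]: (0.00+14.10)/2 × 2 = 14.1
  [2→2.25]: (14.10+14.52)/2 × 0.25 = 3.5775
  [2.25→6.25]: (14.52+11.67)/2 × 4 = 52.38
  Sum = 70.0575 mg/L·h
Extrapolated tail: C_last / k_e = 11.67 / 0.132 = 88.409
AUC_0→∞ = 70.0575 + 88.409 = 158.4665 mg/L·h

AUC = 158 mg/L·h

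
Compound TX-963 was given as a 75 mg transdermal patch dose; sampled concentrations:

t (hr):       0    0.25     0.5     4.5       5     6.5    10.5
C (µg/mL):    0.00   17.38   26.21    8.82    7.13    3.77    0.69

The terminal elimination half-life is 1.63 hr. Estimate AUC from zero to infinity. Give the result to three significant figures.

Trapezoidal AUC_0→10.5:
  [0→0.25]: (0.00+17.38)/2 × 0.25 = 2.1725
  [0.25→0.5]: (17.38+26.21)/2 × 0.25 = 5.44875
  [0.5→4.5]: (26.21+8.82)/2 × 4 = 70.06
  [4.5→5]: (8.82+7.13)/2 × 0.5 = 3.9875
  [5→6.5]: (7.13+3.77)/2 × 1.5 = 8.175
  [6.5→10.5]: (3.77+0.69)/2 × 4 = 8.92
  Sum = 98.76375 µg/mL·hr
k_e = ln2 / t½ = 0.693147 / 1.63 = 0.4252 hr^-1
Extrapolated tail: C_last / k_e = 0.69 / 0.4252 = 1.623
AUC_0→∞ = 98.76375 + 1.623 = 100.38675 µg/mL·hr

AUC = 100 µg/mL·hr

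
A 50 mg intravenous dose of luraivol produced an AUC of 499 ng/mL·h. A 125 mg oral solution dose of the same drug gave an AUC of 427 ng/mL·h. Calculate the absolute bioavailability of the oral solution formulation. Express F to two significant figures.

F = 0.34

F = (AUC_ev / D_ev) / (AUC_iv / D_iv)
  = (427/125) / (499/50)
  = 3.416 / 9.98 = 0.3423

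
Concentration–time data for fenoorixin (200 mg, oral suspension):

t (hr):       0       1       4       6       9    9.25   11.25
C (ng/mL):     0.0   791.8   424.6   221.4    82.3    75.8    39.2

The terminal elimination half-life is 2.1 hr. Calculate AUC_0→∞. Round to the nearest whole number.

Trapezoidal AUC_0→11.25:
  [0→1]: (0.0+791.8)/2 × 1 = 395.9
  [1→4]: (791.8+424.6)/2 × 3 = 1824.6
  [4→6]: (424.6+221.4)/2 × 2 = 646.0
  [6→9]: (221.4+82.3)/2 × 3 = 455.55
  [9→9.25]: (82.3+75.8)/2 × 0.25 = 19.7625
  [9.25→11.25]: (75.8+39.2)/2 × 2 = 115.0
  Sum = 3456.8125 ng/mL·hr
k_e = ln2 / t½ = 0.693147 / 2.1 = 0.3301 hr^-1
Extrapolated tail: C_last / k_e = 39.2 / 0.3301 = 118.752
AUC_0→∞ = 3456.8125 + 118.752 = 3575.5645 ng/mL·hr

AUC = 3576 ng/mL·hr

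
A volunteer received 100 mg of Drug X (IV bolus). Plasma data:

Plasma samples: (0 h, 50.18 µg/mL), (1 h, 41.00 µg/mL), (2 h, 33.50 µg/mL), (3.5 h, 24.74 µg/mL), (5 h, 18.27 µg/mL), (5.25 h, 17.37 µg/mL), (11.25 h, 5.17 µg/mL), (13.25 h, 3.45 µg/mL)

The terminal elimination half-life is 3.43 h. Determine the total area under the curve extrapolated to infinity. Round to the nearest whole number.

AUC = 257 µg/mL·h

Trapezoidal AUC_0→13.25:
  [0→1]: (50.18+41.00)/2 × 1 = 45.59
  [1→2]: (41.00+33.50)/2 × 1 = 37.25
  [2→3.5]: (33.50+24.74)/2 × 1.5 = 43.68
  [3.5→5]: (24.74+18.27)/2 × 1.5 = 32.2575
  [5→5.25]: (18.27+17.37)/2 × 0.25 = 4.455
  [5.25→11.25]: (17.37+5.17)/2 × 6 = 67.62
  [11.25→13.25]: (5.17+3.45)/2 × 2 = 8.62
  Sum = 239.4725 µg/mL·h
k_e = ln2 / t½ = 0.693147 / 3.43 = 0.2021 h^-1
Extrapolated tail: C_last / k_e = 3.45 / 0.2021 = 17.071
AUC_0→∞ = 239.4725 + 17.071 = 256.5435 µg/mL·h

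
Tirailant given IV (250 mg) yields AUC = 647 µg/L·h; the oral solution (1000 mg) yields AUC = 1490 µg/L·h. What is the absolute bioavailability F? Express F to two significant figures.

F = 0.58

F = (AUC_ev / D_ev) / (AUC_iv / D_iv)
  = (1490/1000) / (647/250)
  = 1.49 / 2.588 = 0.5757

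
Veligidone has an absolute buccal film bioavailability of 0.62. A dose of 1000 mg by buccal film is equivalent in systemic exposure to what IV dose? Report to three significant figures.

D_iv = 620 mg

Systemic exposure from an extravascular dose = F × D_ev, so the equivalent IV dose is F × D_ev.
D_iv = F × D_ev = 0.62 × 1000 = 620 mg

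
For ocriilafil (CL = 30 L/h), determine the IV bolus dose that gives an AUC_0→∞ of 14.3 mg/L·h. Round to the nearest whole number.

Dose = 429 mg

Dose_iv = CL × AUC_0→∞
     = 30 × 14.3 = 429 mg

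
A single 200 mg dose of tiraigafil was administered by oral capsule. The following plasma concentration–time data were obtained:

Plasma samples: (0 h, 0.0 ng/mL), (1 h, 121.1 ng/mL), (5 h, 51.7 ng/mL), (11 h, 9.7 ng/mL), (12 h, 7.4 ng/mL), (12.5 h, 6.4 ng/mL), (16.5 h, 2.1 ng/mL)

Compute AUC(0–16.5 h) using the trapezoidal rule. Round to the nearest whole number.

AUC = 619 ng/mL·h

Trapezoidal AUC_0→16.5:
  [0→1]: (0.0+121.1)/2 × 1 = 60.55
  [1→5]: (121.1+51.7)/2 × 4 = 345.6
  [5→11]: (51.7+9.7)/2 × 6 = 184.2
  [11→12]: (9.7+7.4)/2 × 1 = 8.55
  [12→12.5]: (7.4+6.4)/2 × 0.5 = 3.45
  [12.5→16.5]: (6.4+2.1)/2 × 4 = 17.0
  Sum = 619.35 ng/mL·h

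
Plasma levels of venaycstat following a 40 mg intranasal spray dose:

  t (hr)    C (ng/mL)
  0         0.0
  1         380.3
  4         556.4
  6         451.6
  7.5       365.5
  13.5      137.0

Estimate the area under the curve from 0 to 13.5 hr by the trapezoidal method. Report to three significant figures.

AUC = 4720 ng/mL·hr

Trapezoidal AUC_0→13.5:
  [0→1]: (0.0+380.3)/2 × 1 = 190.15
  [1→4]: (380.3+556.4)/2 × 3 = 1405.05
  [4→6]: (556.4+451.6)/2 × 2 = 1008.0
  [6→7.5]: (451.6+365.5)/2 × 1.5 = 612.825
  [7.5→13.5]: (365.5+137.0)/2 × 6 = 1507.5
  Sum = 4723.525 ng/mL·hr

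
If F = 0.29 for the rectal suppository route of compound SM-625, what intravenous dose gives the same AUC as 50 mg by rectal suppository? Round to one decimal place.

Systemic exposure from an extravascular dose = F × D_ev, so the equivalent IV dose is F × D_ev.
D_iv = F × D_ev = 0.29 × 50 = 14.5 mg

D_iv = 14.5 mg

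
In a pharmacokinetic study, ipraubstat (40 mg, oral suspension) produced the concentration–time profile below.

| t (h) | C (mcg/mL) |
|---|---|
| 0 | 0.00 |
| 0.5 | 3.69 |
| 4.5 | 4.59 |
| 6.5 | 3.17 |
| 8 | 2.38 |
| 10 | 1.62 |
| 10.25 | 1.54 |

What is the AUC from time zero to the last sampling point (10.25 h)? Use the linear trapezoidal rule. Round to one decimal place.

Trapezoidal AUC_0→10.25:
  [0→0.5]: (0.00+3.69)/2 × 0.5 = 0.9225
  [0.5→4.5]: (3.69+4.59)/2 × 4 = 16.56
  [4.5→6.5]: (4.59+3.17)/2 × 2 = 7.76
  [6.5→8]: (3.17+2.38)/2 × 1.5 = 4.1625
  [8→10]: (2.38+1.62)/2 × 2 = 4.0
  [10→10.25]: (1.62+1.54)/2 × 0.25 = 0.395
  Sum = 33.8 mcg/mL·h

AUC = 33.8 mcg/mL·h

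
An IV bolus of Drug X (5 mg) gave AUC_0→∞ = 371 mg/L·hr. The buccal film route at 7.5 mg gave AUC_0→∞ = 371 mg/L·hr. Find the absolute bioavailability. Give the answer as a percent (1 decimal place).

F = 66.7%

F = (AUC_ev / D_ev) / (AUC_iv / D_iv)
  = (371/7.5) / (371/5)
  = 49.4667 / 74.2 = 0.6667
  = 66.67%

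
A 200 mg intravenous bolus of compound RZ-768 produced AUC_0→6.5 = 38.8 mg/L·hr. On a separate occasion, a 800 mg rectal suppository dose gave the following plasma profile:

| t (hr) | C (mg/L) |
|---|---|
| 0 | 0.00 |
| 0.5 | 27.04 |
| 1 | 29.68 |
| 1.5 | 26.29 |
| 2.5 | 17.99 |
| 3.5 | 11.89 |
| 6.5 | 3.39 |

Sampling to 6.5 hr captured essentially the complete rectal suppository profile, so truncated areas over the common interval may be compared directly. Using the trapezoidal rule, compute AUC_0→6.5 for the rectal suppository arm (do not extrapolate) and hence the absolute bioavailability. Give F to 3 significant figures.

Trapezoidal AUC_0→6.5 (rectal suppository):
  [0→0.5]: (0.00+27.04)/2 × 0.5 = 6.76
  [0.5→1]: (27.04+29.68)/2 × 0.5 = 14.18
  [1→1.5]: (29.68+26.29)/2 × 0.5 = 13.9925
  [1.5→2.5]: (26.29+17.99)/2 × 1 = 22.14
  [2.5→3.5]: (17.99+11.89)/2 × 1 = 14.94
  [3.5→6.5]: (11.89+3.39)/2 × 3 = 22.92
  Sum = 94.9325 mg/L·hr
F = (AUC_ev/D_ev)/(AUC_iv/D_iv) = (94.9325/800)/(38.8/200) = 0.118666/0.194 = 0.6117

F = 0.612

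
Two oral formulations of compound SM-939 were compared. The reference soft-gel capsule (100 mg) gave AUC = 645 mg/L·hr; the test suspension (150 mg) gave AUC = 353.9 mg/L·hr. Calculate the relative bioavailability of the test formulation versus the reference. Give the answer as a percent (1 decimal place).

F_rel = 36.6%

F_rel = (AUC_test/D_test) / (AUC_ref/D_ref)
      = (353.9/150) / (645/100)
      = 2.35933 / 6.45 = 0.3658 = 36.58%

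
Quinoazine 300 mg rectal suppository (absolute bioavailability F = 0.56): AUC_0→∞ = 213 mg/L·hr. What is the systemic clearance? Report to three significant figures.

CL = 0.789 L/hr

CL = F × Dose / AUC_0→∞
   = 0.56 × 300 / 213 = 0.788732 L/hr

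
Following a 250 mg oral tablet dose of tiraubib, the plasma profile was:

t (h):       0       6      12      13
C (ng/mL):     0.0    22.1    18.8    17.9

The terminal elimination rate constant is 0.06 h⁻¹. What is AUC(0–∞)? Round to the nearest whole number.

AUC = 506 ng/mL·h

Trapezoidal AUC_0→13:
  [0→6]: (0.0+22.1)/2 × 6 = 66.3
  [6→12]: (22.1+18.8)/2 × 6 = 122.7
  [12→13]: (18.8+17.9)/2 × 1 = 18.35
  Sum = 207.35 ng/mL·h
Extrapolated tail: C_last / k_e = 17.9 / 0.06 = 298.333
AUC_0→∞ = 207.35 + 298.333 = 505.683 ng/mL·h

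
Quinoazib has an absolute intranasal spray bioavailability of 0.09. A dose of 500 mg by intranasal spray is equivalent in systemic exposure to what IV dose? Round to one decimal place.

Systemic exposure from an extravascular dose = F × D_ev, so the equivalent IV dose is F × D_ev.
D_iv = F × D_ev = 0.09 × 500 = 45 mg

D_iv = 45.0 mg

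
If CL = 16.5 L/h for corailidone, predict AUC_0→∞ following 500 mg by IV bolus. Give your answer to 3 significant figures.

AUC = 30.3 mg/L·h

AUC_0→∞ = Dose_iv / CL
        = 500 / 16.5 = 30.303 mg/L·h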